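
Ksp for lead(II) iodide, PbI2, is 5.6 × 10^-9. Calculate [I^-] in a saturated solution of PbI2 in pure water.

PbI2(s) ⇌ Pb^2+ + 2 I^-
Ksp = [Pb^2+][I^-]^2
If s mol/L of PbI2 dissolves, [Pb^2+] = s and [I^-] = 2s.
Substituting: Ksp = s(2s)^2 = 4s^3
s = (5.6 × 10^-9 / 4)^(1/3) = 1.12 × 10^-3 M
[I^-] = 2s = 2.2 × 10^-3 M

2.2e-3 M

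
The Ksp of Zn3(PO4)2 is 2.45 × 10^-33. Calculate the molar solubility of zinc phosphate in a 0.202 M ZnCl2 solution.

Zn3(PO4)2(s) ⇌ 3 Zn^2+ + 2 PO4^3-
Ksp = [Zn^2+]^3[PO4^3-]^2
Let s = moles of Zn3(PO4)2 that dissolve per litre. [Zn^2+] = 0.202 + 3s ≈ 0.202, [PO4^3-] = 2s (common-ion effect: Zn^2+ is already 0.202 M).
Ksp ≈ (0.202)^3 × (2s)^2
s = 2.73 × 10^-16 M
Check: 3s = 8.2 × 10^-16 ≪ 0.202, so the approximation is valid.

s ≈ 2.73 × 10^-16 M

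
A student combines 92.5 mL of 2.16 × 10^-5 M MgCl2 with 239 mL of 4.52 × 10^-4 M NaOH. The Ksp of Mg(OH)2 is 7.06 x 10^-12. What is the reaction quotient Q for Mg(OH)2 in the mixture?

Q = 6.40 × 10^-13

Total volume = 92.5 + 239 = 331.5 mL.
[Mg^2+] = 2.16 x 10^-5 × (92.5/331.5) = 6.027 x 10^-6 M
[OH^-] = 4.52 × 10^-4 × (239/331.5) = 3.259 × 10^-4 M
Mg(OH)2(s) ⇌ Mg^2+ + 2 OH^-, so Q = [Mg^2+][OH^-]^2
Q = (6.027 x 10^-6)(3.259 × 10^-4)^2 = 6.40 × 10^-13
Q < Ksp, so no precipitate of Mg(OH)2 forms.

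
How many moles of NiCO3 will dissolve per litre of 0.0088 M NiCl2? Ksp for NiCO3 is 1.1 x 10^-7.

NiCO3(s) ⇌ Ni^2+(aq) + CO3^2-(aq)
Ksp = [Ni^2+][CO3^2-]
If s mol/L dissolves here, [Ni^2+] = 0.0088 + s ≈ 0.0088, [CO3^2-] = s (common-ion effect: Ni^2+ is already 0.0088 M).
Ksp ≈ 0.0088 × s
s = 1.3 x 10^-5 M
Check: s = 1.3 x 10^-5 ≪ 0.0088, so the approximation is valid.

1.3 × 10^-5 M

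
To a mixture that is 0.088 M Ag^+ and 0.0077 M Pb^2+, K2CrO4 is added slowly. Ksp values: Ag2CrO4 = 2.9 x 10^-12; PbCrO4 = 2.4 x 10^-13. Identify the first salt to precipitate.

Precipitation of each salt starts when its ion product equals its Ksp.
For Ag2CrO4: 2.9 x 10^-12 = (0.088)^2 × [CrO4^2-]  ⇒  [CrO4^2-] = 3.7 x 10^-10 M.
For PbCrO4: 2.4 x 10^-13 = 0.0077 × [CrO4^2-]  ⇒  [CrO4^2-] = 3.1 × 10^-11 M.
The salt with the lower threshold [CrO4^2-] precipitates first: PbCrO4.

PbCrO4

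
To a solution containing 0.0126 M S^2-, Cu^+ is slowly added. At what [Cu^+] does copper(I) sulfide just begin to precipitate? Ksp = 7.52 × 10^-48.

[Cu^+] = 2.44 × 10^-23 M

Cu2S(s) <=> 2 Cu^+ + S^2-
Ksp = [Cu^+]^2[S^2-]
Precipitation begins when Q = Ksp. With [S^2-] = 0.0126 M:
7.52 × 10^-48 = (0.0126) × [Cu^+]^2
[Cu^+] = (7.52 × 10^-48 / 1.26 × 10^-2)^(1/2) = 2.44 x 10^-23 M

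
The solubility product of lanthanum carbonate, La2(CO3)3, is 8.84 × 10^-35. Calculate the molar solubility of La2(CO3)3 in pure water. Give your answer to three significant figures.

La2(CO3)3(s) ⇌ 2 La^3+ + 3 CO3^2-
Ksp = [La^3+]^2[CO3^2-]^3
For each mole of La2(CO3)3 that dissolves: [La^3+] = 2s, [CO3^2-] = 3s.
Ksp = (2s)^2(3s)^3 = 108s^5
s = (8.84 × 10^-35 / 108)^(1/5) = 6.06 x 10^-8 M

s ≈ 6.06 × 10^-8 M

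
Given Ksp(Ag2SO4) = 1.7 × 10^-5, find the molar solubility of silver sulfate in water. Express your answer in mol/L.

Ag2SO4(s) <=> 2 Ag^+(aq) + SO4^2-(aq)
Ksp = [Ag^+]^2[SO4^2-]
For each mole of Ag2SO4 that dissolves: [Ag^+] = 2s, [SO4^2-] = s.
Substituting: Ksp = (2s)^2s = 4s^3
s^3 = 1.7 × 10^-5 / 4, so s = 1.6 × 10^-2 M

s ≈ 0.016 M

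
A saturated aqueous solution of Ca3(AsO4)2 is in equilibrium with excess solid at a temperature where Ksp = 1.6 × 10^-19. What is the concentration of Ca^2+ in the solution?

[Ca^2+] ≈ 2.0 x 10^-4 M

Ca3(AsO4)2(s) ⇌ 3 Ca^2+(aq) + 2 AsO4^3-(aq)
Ksp = [Ca^2+]^3[AsO4^3-]^2
With molar solubility s: [Ca^2+] = 3s, [AsO4^3-] = 2s.
Substituting: Ksp = (3s)^3(2s)^2 = 108s^5
s = (1.6 × 10^-19 / 108)^(1/5) = 6.83 × 10^-5 M
[Ca^2+] = 3s = 2.0 × 10^-4 M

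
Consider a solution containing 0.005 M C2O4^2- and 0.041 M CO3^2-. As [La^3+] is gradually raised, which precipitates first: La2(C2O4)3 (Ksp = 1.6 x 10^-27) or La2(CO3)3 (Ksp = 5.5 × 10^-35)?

Precipitation of each salt starts when its ion product equals its Ksp.
For La2(C2O4)3: 1.6 x 10^-27 = (0.005)^3 × [La^3+]^2  ⇒  [La^3+] = 1.1 × 10^-10 M.
For La2(CO3)3: 5.5 × 10^-35 = (0.041)^3 × [La^3+]^2  ⇒  [La^3+] = 8.9 × 10^-16 M.
The salt with the lower threshold [La^3+] precipitates first: La2(CO3)3.

La2(CO3)3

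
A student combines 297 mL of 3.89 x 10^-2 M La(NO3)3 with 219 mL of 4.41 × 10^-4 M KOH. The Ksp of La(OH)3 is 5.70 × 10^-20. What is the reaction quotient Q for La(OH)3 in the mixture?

1.47 x 10^-13

Total volume = 297 + 219 = 516 mL.
[La^3+] = 3.89 × 10^-2 × (297/516) = 2.239 × 10^-2 M
[OH^-] = 4.41 × 10^-4 × (219/516) = 1.872 x 10^-4 M
La(OH)3(s) ⇌ La^3+ + 3 OH^-, so Q = [La^3+][OH^-]^3
Q = (2.239 × 10^-2)(1.872 x 10^-4)^3 = 1.47 × 10^-13
Q > Ksp, so La(OH)3 will precipitate.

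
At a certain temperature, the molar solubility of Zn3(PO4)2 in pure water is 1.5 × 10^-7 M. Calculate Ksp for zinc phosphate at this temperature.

Zn3(PO4)2(s) ⇌ 3 Zn^2+(aq) + 2 PO4^3-(aq)
With molar solubility s: [Zn^2+] = 3s, [PO4^3-] = 2s.
Ksp = [Zn^2+]^3[PO4^3-]^2
So Ksp = (3s)^3 × (2s)^2 = 108s^5
With s = 1.5 x 10^-7: Ksp = 8.2 x 10^-33

8.2e-33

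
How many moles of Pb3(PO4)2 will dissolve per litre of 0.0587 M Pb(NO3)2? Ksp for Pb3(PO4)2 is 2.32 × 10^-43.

Pb3(PO4)2(s) ⇌ 3 Pb^2+ + 2 PO4^3-
Ksp = [Pb^2+]^3[PO4^3-]^2
Let s be the molar solubility in this solution. [Pb^2+] = 0.0587 + 3s ≈ 0.0587, [PO4^3-] = 2s (since Pb^2+ from Pb(NO3)2 dominates).
Ksp ≈ (0.0587)^3 × (2s)^2
s = 1.69 x 10^-20 M
Check: 3s = 5.1 x 10^-20 ≪ 0.0587, so the approximation is valid.

1.69e-20 M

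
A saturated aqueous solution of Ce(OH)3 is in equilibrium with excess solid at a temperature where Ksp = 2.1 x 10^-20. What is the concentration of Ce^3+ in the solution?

Ce(OH)3(s) <=> Ce^3+ + 3 OH^-
Ksp = [Ce^3+][OH^-]^3
For each mole of Ce(OH)3 that dissolves: [Ce^3+] = s, [OH^-] = 3s.
Substituting: Ksp = s(3s)^3 = 27s^4
s = (2.1 x 10^-20 / 27)^(1/4) = 5.28 × 10^-6 M
[Ce^3+] = s = 5.3 × 10^-6 M

[Ce^3+] = 5.3e-6 M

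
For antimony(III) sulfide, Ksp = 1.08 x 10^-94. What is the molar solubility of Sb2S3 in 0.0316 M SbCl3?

Sb2S3(s) ⇌ 2 Sb^3+(aq) + 3 S^2-(aq)
Ksp = [Sb^3+]^2[S^2-]^3
If s mol/L dissolves here, [Sb^3+] = 0.0316 + 2s ≈ 0.0316, [S^2-] = 3s (since Sb^3+ from SbCl3 dominates).
Ksp ≈ (0.0316)^2 × (3s)^3
s = 1.59 × 10^-31 M
Check: 2s = 3.2 × 10^-31 ≪ 0.0316, so the approximation is valid.

1.59 × 10^-31 M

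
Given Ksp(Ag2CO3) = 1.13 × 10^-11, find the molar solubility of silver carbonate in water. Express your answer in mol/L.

Ag2CO3(s) ⇌ 2 Ag^+ + CO3^2-
Ksp = [Ag^+]^2[CO3^2-]
With molar solubility s: [Ag^+] = 2s, [CO3^2-] = s.
Substituting: Ksp = (2s)^2s = 4s^3
Solving, s = (1.13 × 10^-11/4)^(1/3) = 1.41 × 10^-4 M

s = 1.41 × 10^-4 M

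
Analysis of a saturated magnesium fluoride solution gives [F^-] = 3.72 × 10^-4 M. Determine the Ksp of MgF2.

MgF2(s) <=> Mg^2+ + 2 F^-
Stoichiometry gives [Mg^2+] = (1/2)[F^-] = 1.860 × 10^-4 M.
Ksp = [Mg^2+][F^-]^2
Ksp = 1.860 × 10^-4 × (3.72 × 10^-4)^2 = 2.57 × 10^-11

Ksp ≈ 2.57e-11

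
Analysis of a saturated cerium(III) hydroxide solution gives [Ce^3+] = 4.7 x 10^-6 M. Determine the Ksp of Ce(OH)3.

1.3 × 10^-20

Ce(OH)3(s) ⇌ Ce^3+ + 3 OH^-
Stoichiometry gives [OH^-] = (3/1)[Ce^3+] = 1.41 x 10^-5 M.
Ksp = [Ce^3+][OH^-]^3
Ksp = 4.7 x 10^-6 × (1.41 x 10^-5)^3 = 1.3 × 10^-20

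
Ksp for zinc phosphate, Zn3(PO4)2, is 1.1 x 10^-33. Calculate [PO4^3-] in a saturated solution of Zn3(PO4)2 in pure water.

Zn3(PO4)2(s) ⇌ 3 Zn^2+ + 2 PO4^3-
Ksp = [Zn^2+]^3[PO4^3-]^2
For each mole of Zn3(PO4)2 that dissolves: [Zn^2+] = 3s, [PO4^3-] = 2s.
Substituting: Ksp = (3s)^3(2s)^2 = 108s^5
s = (1.1 x 10^-33 / 108)^(1/5) = 1.00 × 10^-7 M
[PO4^3-] = 2s = 2.0 × 10^-7 M

[PO4^3-] = 2.0e-7 M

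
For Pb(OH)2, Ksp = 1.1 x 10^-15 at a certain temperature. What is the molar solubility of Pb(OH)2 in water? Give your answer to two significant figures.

6.5 × 10^-6 M

Pb(OH)2(s) <=> Pb^2+ + 2 OH^-
Ksp = [Pb^2+][OH^-]^2
Let s = molar solubility. Then [Pb^2+] = s and [OH^-] = 2s.
So Ksp = s × (2s)^2 = 4s^3
s^3 = 1.1 x 10^-15 / 4, so s = 6.5 × 10^-6 M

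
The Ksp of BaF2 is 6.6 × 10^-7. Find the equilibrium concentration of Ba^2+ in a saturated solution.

BaF2(s) <=> Ba^2+(aq) + 2 F^-(aq)
Ksp = [Ba^2+][F^-]^2
For each mole of BaF2 that dissolves: [Ba^2+] = s, [F^-] = 2s.
So Ksp = s × (2s)^2 = 4s^3
s = (6.6 × 10^-7 / 4)^(1/3) = 5.48 x 10^-3 M
[Ba^2+] = s = 5.5 × 10^-3 M

[Ba^2+] ≈ 5.5 x 10^-3 M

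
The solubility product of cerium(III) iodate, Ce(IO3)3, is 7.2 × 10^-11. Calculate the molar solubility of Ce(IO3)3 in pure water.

s = 1.3e-3 M

Ce(IO3)3(s) ⇌ Ce^3+ + 3 IO3^-
Ksp = [Ce^3+][IO3^-]^3
If s mol/L of Ce(IO3)3 dissolves, [Ce^3+] = s and [IO3^-] = 3s.
Substituting: Ksp = s(3s)^3 = 27s^4
Solving, s = (7.2 × 10^-11/27)^(1/4) = 1.3 x 10^-3 M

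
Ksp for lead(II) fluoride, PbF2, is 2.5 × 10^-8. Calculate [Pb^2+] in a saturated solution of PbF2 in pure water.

PbF2(s) ⇌ Pb^2+ + 2 F^-
Ksp = [Pb^2+][F^-]^2
With molar solubility s: [Pb^2+] = s, [F^-] = 2s.
Ksp = s(2s)^2 = 4s^3
s^3 = 2.5 × 10^-8 / 4, so s = 1.84 × 10^-3 M
[Pb^2+] = s = 1.8 × 10^-3 M

1.8e-3 M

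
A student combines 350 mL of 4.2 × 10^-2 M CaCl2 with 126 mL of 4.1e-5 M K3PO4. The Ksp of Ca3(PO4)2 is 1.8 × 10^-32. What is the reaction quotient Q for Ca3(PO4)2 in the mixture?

Total volume = 350 + 126 = 476 mL.
[Ca^2+] = 4.2 x 10^-2 × (350/476) = 3.09 × 10^-2 M
[PO4^3-] = 4.1 × 10^-5 × (126/476) = 1.09 x 10^-5 M
Ca3(PO4)2(s) <=> 3 Ca^2+ + 2 PO4^3-, so Q = [Ca^2+]^3[PO4^3-]^2
Q = (3.09 x 10^-2)^3(1.09 x 10^-5)^2 = 3.5 x 10^-15
Q > Ksp, so Ca3(PO4)2 will precipitate.

3.5 × 10^-15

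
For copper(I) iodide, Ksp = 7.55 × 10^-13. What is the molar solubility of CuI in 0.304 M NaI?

CuI(s) ⇌ Cu^+(aq) + I^-(aq)
Ksp = [Cu^+][I^-]
Let s be the molar solubility in this solution. [Cu^+] = s, [I^-] = 0.304 + s ≈ 0.304 (since I^- from NaI dominates).
Ksp ≈ s × 0.304
s = 2.48 x 10^-12 M
Check: s = 2.5 × 10^-12 ≪ 0.304, so the approximation is valid.

2.48e-12 M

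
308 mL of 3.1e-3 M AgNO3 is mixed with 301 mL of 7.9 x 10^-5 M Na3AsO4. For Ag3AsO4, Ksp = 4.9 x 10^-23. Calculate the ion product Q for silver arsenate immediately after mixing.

1.5 × 10^-13

Total volume = 308 + 301 = 609 mL.
[Ag^+] = 3.1 x 10^-3 × (308/609) = 1.57 × 10^-3 M
[AsO4^3-] = 7.9 × 10^-5 × (301/609) = 3.90 × 10^-5 M
Ag3AsO4(s) ⇌ 3 Ag^+ + AsO4^3-, so Q = [Ag^+]^3[AsO4^3-]
Q = (1.57 × 10^-3)^3(3.90 x 10^-5) = 1.5 × 10^-13
Q > Ksp, so Ag3AsO4 will precipitate.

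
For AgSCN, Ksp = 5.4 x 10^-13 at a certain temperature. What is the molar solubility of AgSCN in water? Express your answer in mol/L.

AgSCN(s) ⇌ Ag^+ + SCN^-
Ksp = [Ag^+][SCN^-]
For each mole of AgSCN that dissolves: [Ag^+] = s, [SCN^-] = s.
Ksp = s^2
s = √(5.4 x 10^-13) = 7.3 × 10^-7 M

s ≈ 7.3 × 10^-7 M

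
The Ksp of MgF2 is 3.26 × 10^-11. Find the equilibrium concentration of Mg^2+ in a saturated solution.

2.01 × 10^-4 M

MgF2(s) ⇌ Mg^2+(aq) + 2 F^-(aq)
Ksp = [Mg^2+][F^-]^2
Let s = molar solubility. Then [Mg^2+] = s and [F^-] = 2s.
Substituting: Ksp = s(2s)^2 = 4s^3
s = (3.26 × 10^-11 / 4)^(1/3) = 2.012 x 10^-4 M
[Mg^2+] = s = 2.01 × 10^-4 M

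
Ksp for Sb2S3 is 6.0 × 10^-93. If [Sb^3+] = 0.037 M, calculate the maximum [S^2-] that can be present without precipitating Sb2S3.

Sb2S3(s) ⇌ 2 Sb^3+ + 3 S^2-
Ksp = [Sb^3+]^2[S^2-]^3
Precipitation begins when Q = Ksp. With [Sb^3+] = 0.037 M:
6.0 × 10^-93 = (0.037)^2 × [S^2-]^3
[S^2-] = (6.0 × 10^-93 / 1.37 x 10^-3)^(1/3) = 1.6 × 10^-30 M

[S^2-] = 1.6 x 10^-30 M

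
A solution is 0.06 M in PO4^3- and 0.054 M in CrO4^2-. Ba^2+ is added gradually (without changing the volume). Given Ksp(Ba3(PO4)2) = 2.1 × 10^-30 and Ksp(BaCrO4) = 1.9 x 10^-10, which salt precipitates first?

Ba3(PO4)2

Each salt begins to precipitate when Q = Ksp, i.e. when [Ba^2+] reaches its threshold.
For Ba3(PO4)2: 2.1 × 10^-30 = (0.06)^2 × [Ba^2+]^3  ⇒  [Ba^2+] = 8.4 x 10^-10 M.
For BaCrO4: 1.9 x 10^-10 = 0.054 × [Ba^2+]  ⇒  [Ba^2+] = 3.5 × 10^-9 M.
The salt with the lower threshold [Ba^2+] precipitates first: Ba3(PO4)2.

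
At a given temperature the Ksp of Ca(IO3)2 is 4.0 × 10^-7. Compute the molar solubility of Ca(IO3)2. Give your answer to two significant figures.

Ca(IO3)2(s) <=> Ca^2+(aq) + 2 IO3^-(aq)
Ksp = [Ca^2+][IO3^-]^2
Let s = molar solubility. Then [Ca^2+] = s and [IO3^-] = 2s.
Substituting: Ksp = s(2s)^2 = 4s^3
s^3 = 4.0 × 10^-7 / 4, so s = 4.6 × 10^-3 M

4.6 × 10^-3 M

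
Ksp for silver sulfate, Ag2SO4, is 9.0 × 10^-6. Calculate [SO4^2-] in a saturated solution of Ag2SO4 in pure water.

Ag2SO4(s) ⇌ 2 Ag^+(aq) + SO4^2-(aq)
Ksp = [Ag^+]^2[SO4^2-]
With molar solubility s: [Ag^+] = 2s, [SO4^2-] = s.
Ksp = (2s)^2s = 4s^3
Solving, s = (9.0 × 10^-6/4)^(1/3) = 1.31 x 10^-2 M
[SO4^2-] = s = 1.3 × 10^-2 M

[SO4^2-] ≈ 1.3 × 10^-2 M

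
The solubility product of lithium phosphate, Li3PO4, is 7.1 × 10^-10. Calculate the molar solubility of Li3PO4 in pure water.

2.3 × 10^-3 M

Li3PO4(s) ⇌ 3 Li^+(aq) + PO4^3-(aq)
Ksp = [Li^+]^3[PO4^3-]
Let s = molar solubility. Then [Li^+] = 3s and [PO4^3-] = s.
So Ksp = (3s)^3 × s = 27s^4
s = (7.1 × 10^-10 / 27)^(1/4) = 2.3 x 10^-3 M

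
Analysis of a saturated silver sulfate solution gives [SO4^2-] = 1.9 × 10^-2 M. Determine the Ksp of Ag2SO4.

Ag2SO4(s) <=> 2 Ag^+(aq) + SO4^2-(aq)
Stoichiometry gives [Ag^+] = (2/1)[SO4^2-] = 3.80 × 10^-2 M.
Ksp = [Ag^+]^2[SO4^2-]
Ksp = (3.80 × 10^-2)^2 × 1.9 x 10^-2 = 2.7 × 10^-5

2.7 × 10^-5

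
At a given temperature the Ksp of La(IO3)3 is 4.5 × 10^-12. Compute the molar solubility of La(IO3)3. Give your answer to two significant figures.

s ≈ 6.4 × 10^-4 M

La(IO3)3(s) <=> La^3+(aq) + 3 IO3^-(aq)
Ksp = [La^3+][IO3^-]^3
If s mol/L of La(IO3)3 dissolves, [La^3+] = s and [IO3^-] = 3s.
Ksp = s(3s)^3 = 27s^4
Solving, s = (4.5 × 10^-12/27)^(1/4) = 6.4 × 10^-4 M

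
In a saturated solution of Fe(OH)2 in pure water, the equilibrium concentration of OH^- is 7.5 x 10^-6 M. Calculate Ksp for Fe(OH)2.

Fe(OH)2(s) <=> Fe^2+ + 2 OH^-
Stoichiometry gives [Fe^2+] = (1/2)[OH^-] = 3.75 x 10^-6 M.
Ksp = [Fe^2+][OH^-]^2
Ksp = 3.75 × 10^-6 × (7.5 × 10^-6)^2 = 2.1 x 10^-16

Ksp ≈ 2.1 × 10^-16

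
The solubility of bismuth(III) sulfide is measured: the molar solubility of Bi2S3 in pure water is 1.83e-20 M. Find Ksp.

Bi2S3(s) ⇌ 2 Bi^3+(aq) + 3 S^2-(aq)
Let s = molar solubility. Then [Bi^3+] = 2s and [S^2-] = 3s.
Ksp = [Bi^3+]^2[S^2-]^3
Substituting: Ksp = (2s)^2(3s)^3 = 108s^5
Ksp = 108 × (1.83 × 10^-20)^5 = 2.22 x 10^-97

Ksp ≈ 2.22 × 10^-97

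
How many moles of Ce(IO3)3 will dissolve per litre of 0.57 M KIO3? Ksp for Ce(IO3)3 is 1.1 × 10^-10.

Ce(IO3)3(s) ⇌ Ce^3+ + 3 IO3^-
Ksp = [Ce^3+][IO3^-]^3
Let s be the molar solubility in this solution. [Ce^3+] = s, [IO3^-] = 0.57 + 3s ≈ 0.57 (common-ion effect: IO3^- is already 0.57 M).
Ksp ≈ s × (0.57)^3
s = 5.9 x 10^-10 M
Check: 3s = 1.8 × 10^-9 ≪ 0.57, so the approximation is valid.

s = 5.9 x 10^-10 M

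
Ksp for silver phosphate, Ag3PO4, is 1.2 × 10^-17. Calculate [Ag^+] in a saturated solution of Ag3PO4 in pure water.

[Ag^+] = 7.7 × 10^-5 M

Ag3PO4(s) ⇌ 3 Ag^+(aq) + PO4^3-(aq)
Ksp = [Ag^+]^3[PO4^3-]
If s mol/L of Ag3PO4 dissolves, [Ag^+] = 3s and [PO4^3-] = s.
Ksp = (3s)^3s = 27s^4
s^4 = 1.2 × 10^-17 / 27, so s = 2.58 × 10^-5 M
[Ag^+] = 3s = 7.7 × 10^-5 M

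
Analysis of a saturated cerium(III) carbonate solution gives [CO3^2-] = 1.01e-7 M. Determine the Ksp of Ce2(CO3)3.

Ce2(CO3)3(s) ⇌ 2 Ce^3+ + 3 CO3^2-
Stoichiometry gives [Ce^3+] = (2/3)[CO3^2-] = 6.733 × 10^-8 M.
Ksp = [Ce^3+]^2[CO3^2-]^3
Ksp = (6.733 x 10^-8)^2 × (1.01 × 10^-7)^3 = 4.67 × 10^-36

Ksp ≈ 4.67e-36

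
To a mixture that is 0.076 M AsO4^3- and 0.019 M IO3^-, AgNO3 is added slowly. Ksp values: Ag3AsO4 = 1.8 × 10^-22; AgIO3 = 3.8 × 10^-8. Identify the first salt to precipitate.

Each salt begins to precipitate when Q = Ksp, i.e. when [Ag^+] reaches its threshold.
For Ag3AsO4: 1.8 × 10^-22 = 0.076 × [Ag^+]^3  ⇒  [Ag^+] = 1.3 × 10^-7 M.
For AgIO3: 3.8 × 10^-8 = 0.019 × [Ag^+]  ⇒  [Ag^+] = 2.0 x 10^-6 M.
The salt with the lower threshold [Ag^+] precipitates first: Ag3AsO4.

Ag3AsO4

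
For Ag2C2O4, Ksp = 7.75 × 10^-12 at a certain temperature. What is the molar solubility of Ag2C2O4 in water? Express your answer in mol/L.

Ag2C2O4(s) ⇌ 2 Ag^+ + C2O4^2-
Ksp = [Ag^+]^2[C2O4^2-]
Let s = molar solubility. Then [Ag^+] = 2s and [C2O4^2-] = s.
Ksp = (2s)^2s = 4s^3
Solving, s = (7.75 × 10^-12/4)^(1/3) = 1.25 x 10^-4 M

s = 1.25 x 10^-4 M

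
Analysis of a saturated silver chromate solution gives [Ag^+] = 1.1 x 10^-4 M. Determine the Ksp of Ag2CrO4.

Ag2CrO4(s) ⇌ 2 Ag^+ + CrO4^2-
Stoichiometry gives [CrO4^2-] = (1/2)[Ag^+] = 5.50 x 10^-5 M.
Ksp = [Ag^+]^2[CrO4^2-]
Ksp = (1.1 × 10^-4)^2 × 5.50 × 10^-5 = 6.7 x 10^-13

Ksp ≈ 6.7e-13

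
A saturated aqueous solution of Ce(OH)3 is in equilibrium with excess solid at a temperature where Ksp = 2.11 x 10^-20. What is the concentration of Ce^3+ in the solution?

[Ce^3+] = 5.29e-6 M

Ce(OH)3(s) ⇌ Ce^3+ + 3 OH^-
Ksp = [Ce^3+][OH^-]^3
With molar solubility s: [Ce^3+] = s, [OH^-] = 3s.
Substituting: Ksp = s(3s)^3 = 27s^4
s = (2.11 x 10^-20 / 27)^(1/4) = 5.287 x 10^-6 M
[Ce^3+] = s = 5.29 x 10^-6 M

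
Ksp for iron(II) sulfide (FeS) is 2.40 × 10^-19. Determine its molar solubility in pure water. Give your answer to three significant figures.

FeS(s) ⇌ Fe^2+(aq) + S^2-(aq)
Ksp = [Fe^2+][S^2-]
For each mole of FeS that dissolves: [Fe^2+] = s, [S^2-] = s.
Ksp = s × s = s^2
s = (2.40 × 10^-19)^(1/2) = 4.90 × 10^-10 M

s = 4.90e-10 M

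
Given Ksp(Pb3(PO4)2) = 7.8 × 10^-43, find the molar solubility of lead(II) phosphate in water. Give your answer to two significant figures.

Pb3(PO4)2(s) ⇌ 3 Pb^2+(aq) + 2 PO4^3-(aq)
Ksp = [Pb^2+]^3[PO4^3-]^2
With molar solubility s: [Pb^2+] = 3s, [PO4^3-] = 2s.
Substituting: Ksp = (3s)^3(2s)^2 = 108s^5
Solving, s = (7.8 × 10^-43/108)^(1/5) = 1.5 × 10^-9 M

s = 1.5 × 10^-9 M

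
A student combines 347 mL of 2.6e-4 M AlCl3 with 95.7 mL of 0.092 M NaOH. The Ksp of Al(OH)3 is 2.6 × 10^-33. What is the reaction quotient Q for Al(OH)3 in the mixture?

1.6 x 10^-9

Total volume = 347 + 95.7 = 442.7 mL.
[Al^3+] = 2.6 × 10^-4 × (347/442.7) = 2.04 x 10^-4 M
[OH^-] = 9.2 × 10^-2 × (95.7/442.7) = 1.99 × 10^-2 M
Al(OH)3(s) ⇌ Al^3+(aq) + 3 OH^-(aq), so Q = [Al^3+][OH^-]^3
Q = (2.04 × 10^-4)(1.99 x 10^-2)^3 = 1.6 × 10^-9
Q > Ksp, so Al(OH)3 will precipitate.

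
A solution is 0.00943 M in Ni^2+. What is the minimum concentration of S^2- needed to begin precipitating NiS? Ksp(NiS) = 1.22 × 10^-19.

NiS(s) ⇌ Ni^2+(aq) + S^2-(aq)
Ksp = [Ni^2+][S^2-]
Precipitation begins when Q = Ksp. With [Ni^2+] = 0.00943 M:
1.22 × 10^-19 = (0.00943) × [S^2-]
[S^2-] = (1.22 × 10^-19 / 9.43 × 10^-3) = 1.29 × 10^-17 M

1.29 × 10^-17 M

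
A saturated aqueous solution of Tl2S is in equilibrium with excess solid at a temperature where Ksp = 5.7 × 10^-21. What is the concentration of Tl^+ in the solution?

Tl2S(s) ⇌ 2 Tl^+ + S^2-
Ksp = [Tl^+]^2[S^2-]
For each mole of Tl2S that dissolves: [Tl^+] = 2s, [S^2-] = s.
Ksp = (2s)^2s = 4s^3
s = (5.7 × 10^-21 / 4)^(1/3) = 1.13 x 10^-7 M
[Tl^+] = 2s = 2.3 × 10^-7 M

[Tl^+] = 2.3 × 10^-7 M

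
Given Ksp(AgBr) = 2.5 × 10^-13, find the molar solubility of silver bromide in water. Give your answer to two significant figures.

AgBr(s) <=> Ag^+ + Br^-
Ksp = [Ag^+][Br^-]
With molar solubility s: [Ag^+] = s, [Br^-] = s.
Ksp = s^2
s = √(2.5 × 10^-13) = 5.0 × 10^-7 M

s ≈ 5.0 x 10^-7 M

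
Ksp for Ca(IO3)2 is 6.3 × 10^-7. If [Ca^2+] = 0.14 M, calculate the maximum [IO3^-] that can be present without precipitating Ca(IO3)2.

Ca(IO3)2(s) ⇌ Ca^2+(aq) + 2 IO3^-(aq)
Ksp = [Ca^2+][IO3^-]^2
Precipitation begins when Q = Ksp. With [Ca^2+] = 0.14 M:
6.3 × 10^-7 = (0.14) × [IO3^-]^2
[IO3^-] = (6.3 × 10^-7 / 1.4 × 10^-1)^(1/2) = 2.1 × 10^-3 M

[IO3^-] ≈ 2.1e-3 M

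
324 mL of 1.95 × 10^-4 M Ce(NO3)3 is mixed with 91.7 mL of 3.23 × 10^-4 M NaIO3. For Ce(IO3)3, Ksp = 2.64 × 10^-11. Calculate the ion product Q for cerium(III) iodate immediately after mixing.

5.50 x 10^-17

Total volume = 324 + 91.7 = 415.7 mL.
[Ce^3+] = 1.95 × 10^-4 × (324/415.7) = 1.520 x 10^-4 M
[IO3^-] = 3.23 × 10^-4 × (91.7/415.7) = 7.125 x 10^-5 M
Ce(IO3)3(s) ⇌ Ce^3+(aq) + 3 IO3^-(aq), so Q = [Ce^3+][IO3^-]^3
Q = (1.520 × 10^-4)(7.125 × 10^-5)^3 = 5.50 × 10^-17
Q < Ksp, so no precipitate of Ce(IO3)3 forms.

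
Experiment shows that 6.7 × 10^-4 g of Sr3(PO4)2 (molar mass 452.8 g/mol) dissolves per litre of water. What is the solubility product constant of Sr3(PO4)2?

Ksp = 7.7e-28

Molar solubility s = (6.7 × 10^-4 g/L) / (452.8 g/mol) = 1.48 × 10^-6 M.
Sr3(PO4)2(s) ⇌ 3 Sr^2+ + 2 PO4^3-
If s mol/L of Sr3(PO4)2 dissolves, [Sr^2+] = 3s and [PO4^3-] = 2s.
Ksp = [Sr^2+]^3[PO4^3-]^2
So Ksp = (3s)^3 × (2s)^2 = 108s^5
With s = 1.48 × 10^-6: Ksp = 7.7 × 10^-28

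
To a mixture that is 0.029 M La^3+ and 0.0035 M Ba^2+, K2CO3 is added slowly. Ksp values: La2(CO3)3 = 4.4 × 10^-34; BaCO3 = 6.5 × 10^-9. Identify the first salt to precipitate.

La2(CO3)3

Precipitation of each salt starts when its ion product equals its Ksp.
For La2(CO3)3: 4.4 × 10^-34 = (0.029)^2 × [CO3^2-]^3  ⇒  [CO3^2-] = 8.1 × 10^-11 M.
For BaCO3: 6.5 × 10^-9 = 0.0035 × [CO3^2-]  ⇒  [CO3^2-] = 1.9 × 10^-6 M.
The salt with the lower threshold [CO3^2-] precipitates first: La2(CO3)3.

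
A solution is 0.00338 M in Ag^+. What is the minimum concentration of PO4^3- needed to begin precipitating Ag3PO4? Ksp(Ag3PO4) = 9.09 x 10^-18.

[PO4^3-] = 2.35 x 10^-10 M

Ag3PO4(s) <=> 3 Ag^+ + PO4^3-
Ksp = [Ag^+]^3[PO4^3-]
Precipitation begins when Q = Ksp. With [Ag^+] = 0.00338 M:
9.09 x 10^-18 = (0.00338)^3 × [PO4^3-]
[PO4^3-] = (9.09 x 10^-18 / 3.861 x 10^-8) = 2.35 x 10^-10 M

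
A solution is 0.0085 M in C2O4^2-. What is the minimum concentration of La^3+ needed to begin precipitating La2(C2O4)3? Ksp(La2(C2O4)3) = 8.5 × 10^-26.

La2(C2O4)3(s) <=> 2 La^3+ + 3 C2O4^2-
Ksp = [La^3+]^2[C2O4^2-]^3
Precipitation begins when Q = Ksp. With [C2O4^2-] = 0.0085 M:
8.5 × 10^-26 = (0.0085)^3 × [La^3+]^2
[La^3+] = (8.5 × 10^-26 / 6.14 × 10^-7)^(1/2) = 3.7 × 10^-10 M

[La^3+] ≈ 3.7e-10 M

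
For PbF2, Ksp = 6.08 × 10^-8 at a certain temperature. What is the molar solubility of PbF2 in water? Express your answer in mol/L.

PbF2(s) ⇌ Pb^2+ + 2 F^-
Ksp = [Pb^2+][F^-]^2
With molar solubility s: [Pb^2+] = s, [F^-] = 2s.
Ksp = s(2s)^2 = 4s^3
s^3 = 6.08 × 10^-8 / 4, so s = 2.48 × 10^-3 M

2.48 × 10^-3 M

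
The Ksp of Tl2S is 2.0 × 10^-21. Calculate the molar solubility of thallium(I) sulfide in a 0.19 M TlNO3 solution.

s ≈ 5.5e-20 M

Tl2S(s) <=> 2 Tl^+ + S^2-
Ksp = [Tl^+]^2[S^2-]
Let s = moles of Tl2S that dissolve per litre. [Tl^+] = 0.19 + 2s ≈ 0.19, [S^2-] = s (common-ion effect: Tl^+ is already 0.19 M).
Ksp ≈ (0.19)^2 × s
s = 5.5 × 10^-20 M
Check: 2s = 1.1 × 10^-19 ≪ 0.19, so the approximation is valid.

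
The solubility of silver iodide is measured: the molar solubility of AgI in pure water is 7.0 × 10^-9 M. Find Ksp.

Ksp ≈ 4.9 × 10^-17

AgI(s) ⇌ Ag^+ + I^-
Let s = molar solubility. Then [Ag^+] = s and [I^-] = s.
Ksp = [Ag^+][I^-]
Ksp = (s)(s) = s^2
With s = 7.0 × 10^-9: Ksp = 4.9 × 10^-17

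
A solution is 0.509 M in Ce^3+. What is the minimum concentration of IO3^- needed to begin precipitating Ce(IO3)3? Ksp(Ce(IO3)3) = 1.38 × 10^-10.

[IO3^-] ≈ 6.47 × 10^-4 M

Ce(IO3)3(s) <=> Ce^3+ + 3 IO3^-
Ksp = [Ce^3+][IO3^-]^3
Precipitation begins when Q = Ksp. With [Ce^3+] = 0.509 M:
1.38 × 10^-10 = (0.509) × [IO3^-]^3
[IO3^-] = (1.38 × 10^-10 / 5.09 x 10^-1)^(1/3) = 6.47 x 10^-4 M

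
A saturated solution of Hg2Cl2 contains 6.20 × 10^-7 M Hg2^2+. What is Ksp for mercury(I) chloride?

9.53 x 10^-19

Hg2Cl2(s) ⇌ Hg2^2+ + 2 Cl^-
Stoichiometry gives [Cl^-] = (2/1)[Hg2^2+] = 1.240 x 10^-6 M.
Ksp = [Hg2^2+][Cl^-]^2
Ksp = 6.20 × 10^-7 × (1.240 × 10^-6)^2 = 9.53 × 10^-19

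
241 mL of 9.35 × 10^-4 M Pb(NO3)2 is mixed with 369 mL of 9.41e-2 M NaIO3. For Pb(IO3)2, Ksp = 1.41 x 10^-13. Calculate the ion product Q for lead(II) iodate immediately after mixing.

Total volume = 241 + 369 = 610 mL.
[Pb^2+] = 9.35 × 10^-4 × (241/610) = 3.694 × 10^-4 M
[IO3^-] = 9.41 × 10^-2 × (369/610) = 5.692 x 10^-2 M
Pb(IO3)2(s) ⇌ Pb^2+(aq) + 2 IO3^-(aq), so Q = [Pb^2+][IO3^-]^2
Q = (3.694 x 10^-4)(5.692 × 10^-2)^2 = 1.20 × 10^-6
Q > Ksp, so Pb(IO3)2 will precipitate.

Q ≈ 1.20 × 10^-6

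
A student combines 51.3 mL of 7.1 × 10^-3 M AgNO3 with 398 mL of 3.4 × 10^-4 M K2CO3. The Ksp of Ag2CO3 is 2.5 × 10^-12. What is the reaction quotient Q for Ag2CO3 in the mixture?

Total volume = 51.3 + 398 = 449.3 mL.
[Ag^+] = 7.1 x 10^-3 × (51.3/449.3) = 8.11 × 10^-4 M
[CO3^2-] = 3.4 × 10^-4 × (398/449.3) = 3.01 x 10^-4 M
Ag2CO3(s) <=> 2 Ag^+(aq) + CO3^2-(aq), so Q = [Ag^+]^2[CO3^2-]
Q = (8.11 × 10^-4)^2(3.01 × 10^-4) = 2.0 × 10^-10
Q > Ksp, so Ag2CO3 will precipitate.

Q ≈ 2.0 x 10^-10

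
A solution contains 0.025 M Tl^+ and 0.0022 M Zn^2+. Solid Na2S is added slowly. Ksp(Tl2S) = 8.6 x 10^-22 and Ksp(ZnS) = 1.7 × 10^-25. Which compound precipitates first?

ZnS

Precipitation of each salt starts when its ion product equals its Ksp.
For Tl2S: 8.6 x 10^-22 = (0.025)^2 × [S^2-]  ⇒  [S^2-] = 1.4 × 10^-18 M.
For ZnS: 1.7 × 10^-25 = 0.0022 × [S^2-]  ⇒  [S^2-] = 7.7 × 10^-23 M.
The salt with the lower threshold [S^2-] precipitates first: ZnS.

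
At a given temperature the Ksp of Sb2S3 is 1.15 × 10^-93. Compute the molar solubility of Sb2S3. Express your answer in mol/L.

s ≈ 1.01 × 10^-19 M

Sb2S3(s) ⇌ 2 Sb^3+(aq) + 3 S^2-(aq)
Ksp = [Sb^3+]^2[S^2-]^3
If s mol/L of Sb2S3 dissolves, [Sb^3+] = 2s and [S^2-] = 3s.
Ksp = (2s)^2(3s)^3 = 108s^5
s^5 = 1.15 × 10^-93 / 108, so s = 1.01 x 10^-19 M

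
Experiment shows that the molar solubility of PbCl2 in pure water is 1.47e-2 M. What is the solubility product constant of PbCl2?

Ksp = 1.27e-5

PbCl2(s) <=> Pb^2+(aq) + 2 Cl^-(aq)
Let s = molar solubility. Then [Pb^2+] = s and [Cl^-] = 2s.
Ksp = [Pb^2+][Cl^-]^2
Ksp = s(2s)^2 = 4s^3
With s = 1.47 x 10^-2: Ksp = 1.27 x 10^-5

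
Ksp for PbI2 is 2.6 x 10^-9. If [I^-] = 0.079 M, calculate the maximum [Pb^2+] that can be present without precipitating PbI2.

[Pb^2+] ≈ 4.2 x 10^-7 M

PbI2(s) ⇌ Pb^2+(aq) + 2 I^-(aq)
Ksp = [Pb^2+][I^-]^2
Precipitation begins when Q = Ksp. With [I^-] = 0.079 M:
2.6 x 10^-9 = (0.079)^2 × [Pb^2+]
[Pb^2+] = (2.6 x 10^-9 / 6.24 × 10^-3) = 4.2 × 10^-7 M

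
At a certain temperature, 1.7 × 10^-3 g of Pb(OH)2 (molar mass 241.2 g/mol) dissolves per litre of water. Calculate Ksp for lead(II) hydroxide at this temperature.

Ksp ≈ 1.4e-15

Molar solubility s = (1.7 × 10^-3 g/L) / (241.2 g/mol) = 7.05 × 10^-6 M.
Pb(OH)2(s) ⇌ Pb^2+(aq) + 2 OH^-(aq)
Let s = molar solubility. Then [Pb^2+] = s and [OH^-] = 2s.
Ksp = [Pb^2+][OH^-]^2
Ksp = s(2s)^2 = 4s^3
With s = 7.05 x 10^-6: Ksp = 1.4 x 10^-15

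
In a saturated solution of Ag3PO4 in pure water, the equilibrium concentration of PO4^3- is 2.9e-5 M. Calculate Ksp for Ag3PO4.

Ksp = 1.9 × 10^-17

Ag3PO4(s) ⇌ 3 Ag^+(aq) + PO4^3-(aq)
Stoichiometry gives [Ag^+] = (3/1)[PO4^3-] = 8.70 x 10^-5 M.
Ksp = [Ag^+]^3[PO4^3-]
Ksp = (8.70 x 10^-5)^3 × 2.9 x 10^-5 = 1.9 x 10^-17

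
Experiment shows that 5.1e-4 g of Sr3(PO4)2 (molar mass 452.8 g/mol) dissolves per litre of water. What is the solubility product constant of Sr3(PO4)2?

Ksp ≈ 2.0e-28

Molar solubility s = (5.1 x 10^-4 g/L) / (452.8 g/mol) = 1.13 x 10^-6 M.
Sr3(PO4)2(s) <=> 3 Sr^2+ + 2 PO4^3-
Let s = molar solubility. Then [Sr^2+] = 3s and [PO4^3-] = 2s.
Ksp = [Sr^2+]^3[PO4^3-]^2
Substituting: Ksp = (3s)^3(2s)^2 = 108s^5
Ksp = 108 × (1.13 × 10^-6)^5 = 2.0 × 10^-28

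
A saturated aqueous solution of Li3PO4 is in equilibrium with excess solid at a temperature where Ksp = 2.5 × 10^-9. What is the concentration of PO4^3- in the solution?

[PO4^3-] ≈ 3.1 × 10^-3 M

Li3PO4(s) ⇌ 3 Li^+(aq) + PO4^3-(aq)
Ksp = [Li^+]^3[PO4^3-]
Let s = molar solubility. Then [Li^+] = 3s and [PO4^3-] = s.
So Ksp = (3s)^3 × s = 27s^4
s^4 = 2.5 × 10^-9 / 27, so s = 3.10 x 10^-3 M
[PO4^3-] = s = 3.1 × 10^-3 M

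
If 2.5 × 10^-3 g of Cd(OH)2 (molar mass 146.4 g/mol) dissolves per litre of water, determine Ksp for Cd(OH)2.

Ksp ≈ 2.0 x 10^-14

Molar solubility s = (2.5 × 10^-3 g/L) / (146.4 g/mol) = 1.71 × 10^-5 M.
Cd(OH)2(s) ⇌ Cd^2+(aq) + 2 OH^-(aq)
If s mol/L of Cd(OH)2 dissolves, [Cd^2+] = s and [OH^-] = 2s.
Ksp = [Cd^2+][OH^-]^2
Substituting: Ksp = s(2s)^2 = 4s^3
With s = 1.71 x 10^-5: Ksp = 2.0 × 10^-14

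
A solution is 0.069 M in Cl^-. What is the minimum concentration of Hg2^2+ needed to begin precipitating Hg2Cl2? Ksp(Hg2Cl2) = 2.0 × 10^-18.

Hg2Cl2(s) ⇌ Hg2^2+(aq) + 2 Cl^-(aq)
Ksp = [Hg2^2+][Cl^-]^2
Precipitation begins when Q = Ksp. With [Cl^-] = 0.069 M:
2.0 × 10^-18 = (0.069)^2 × [Hg2^2+]
[Hg2^2+] = (2.0 × 10^-18 / 4.76 × 10^-3) = 4.2 x 10^-16 M

[Hg2^2+] = 4.2 x 10^-16 M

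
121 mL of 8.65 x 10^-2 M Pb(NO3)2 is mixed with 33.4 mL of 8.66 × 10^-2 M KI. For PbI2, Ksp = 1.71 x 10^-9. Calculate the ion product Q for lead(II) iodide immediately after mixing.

Q = 2.38 x 10^-5

Total volume = 121 + 33.4 = 154.4 mL.
[Pb^2+] = 8.65 × 10^-2 × (121/154.4) = 6.779 × 10^-2 M
[I^-] = 8.66 × 10^-2 × (33.4/154.4) = 1.873 x 10^-2 M
PbI2(s) ⇌ Pb^2+(aq) + 2 I^-(aq), so Q = [Pb^2+][I^-]^2
Q = (6.779 × 10^-2)(1.873 × 10^-2)^2 = 2.38 × 10^-5
Q > Ksp, so PbI2 will precipitate.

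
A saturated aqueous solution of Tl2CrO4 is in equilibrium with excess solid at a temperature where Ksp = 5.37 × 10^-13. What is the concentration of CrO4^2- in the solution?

[CrO4^2-] ≈ 5.12e-5 M

Tl2CrO4(s) <=> 2 Tl^+ + CrO4^2-
Ksp = [Tl^+]^2[CrO4^2-]
If s mol/L of Tl2CrO4 dissolves, [Tl^+] = 2s and [CrO4^2-] = s.
So Ksp = (2s)^2 × s = 4s^3
Solving, s = (5.37 × 10^-13/4)^(1/3) = 5.120 × 10^-5 M
[CrO4^2-] = s = 5.12 × 10^-5 M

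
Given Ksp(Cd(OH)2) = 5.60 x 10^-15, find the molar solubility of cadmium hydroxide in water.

s = 1.12 x 10^-5 M

Cd(OH)2(s) <=> Cd^2+(aq) + 2 OH^-(aq)
Ksp = [Cd^2+][OH^-]^2
If s mol/L of Cd(OH)2 dissolves, [Cd^2+] = s and [OH^-] = 2s.
Ksp = s(2s)^2 = 4s^3
s^3 = 5.60 x 10^-15 / 4, so s = 1.12 x 10^-5 M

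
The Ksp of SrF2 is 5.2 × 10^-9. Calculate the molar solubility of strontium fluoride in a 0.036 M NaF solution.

s = 4.0 × 10^-6 M

SrF2(s) ⇌ Sr^2+ + 2 F^-
Ksp = [Sr^2+][F^-]^2
Let s = moles of SrF2 that dissolve per litre. [Sr^2+] = s, [F^-] = 0.036 + 2s ≈ 0.036 (since F^- from NaF dominates).
Ksp ≈ s × (0.036)^2
s = 4.0 x 10^-6 M
Check: 2s = 8.0 x 10^-6 ≪ 0.036, so the approximation is valid.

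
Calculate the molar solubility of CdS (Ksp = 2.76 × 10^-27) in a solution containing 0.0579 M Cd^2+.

CdS(s) ⇌ Cd^2+ + S^2-
Ksp = [Cd^2+][S^2-]
Let s = moles of CdS that dissolve per litre. [Cd^2+] = 0.0579 + s ≈ 0.0579, [S^2-] = s (common-ion effect: Cd^2+ is already 0.0579 M).
Ksp ≈ 0.0579 × s
s = 4.77 x 10^-26 M
Check: s = 4.8 × 10^-26 ≪ 0.0579, so the approximation is valid.

s ≈ 4.77 × 10^-26 M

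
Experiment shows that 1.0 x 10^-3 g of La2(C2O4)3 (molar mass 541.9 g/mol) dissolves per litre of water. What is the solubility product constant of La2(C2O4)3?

Ksp ≈ 2.3 × 10^-27

Molar solubility s = (1.0 x 10^-3 g/L) / (541.9 g/mol) = 1.85 × 10^-6 M.
La2(C2O4)3(s) ⇌ 2 La^3+(aq) + 3 C2O4^2-(aq)
Let s = molar solubility. Then [La^3+] = 2s and [C2O4^2-] = 3s.
Ksp = [La^3+]^2[C2O4^2-]^3
Substituting: Ksp = (2s)^2(3s)^3 = 108s^5
Ksp = 108 × (1.85 x 10^-6)^5 = 2.3 x 10^-27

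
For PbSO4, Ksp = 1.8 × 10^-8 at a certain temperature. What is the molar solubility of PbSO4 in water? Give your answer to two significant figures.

PbSO4(s) ⇌ Pb^2+ + SO4^2-
Ksp = [Pb^2+][SO4^2-]
With molar solubility s: [Pb^2+] = s, [SO4^2-] = s.
Ksp = s × s = s^2
s = (1.8 × 10^-8)^(1/2) = 1.3 × 10^-4 M

s = 1.3e-4 M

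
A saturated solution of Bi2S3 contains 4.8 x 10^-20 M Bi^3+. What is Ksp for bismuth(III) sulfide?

Bi2S3(s) ⇌ 2 Bi^3+(aq) + 3 S^2-(aq)
Stoichiometry gives [S^2-] = (3/2)[Bi^3+] = 7.20 x 10^-20 M.
Ksp = [Bi^3+]^2[S^2-]^3
Ksp = (4.8 × 10^-20)^2 × (7.20 × 10^-20)^3 = 8.6 x 10^-97

Ksp ≈ 8.6e-97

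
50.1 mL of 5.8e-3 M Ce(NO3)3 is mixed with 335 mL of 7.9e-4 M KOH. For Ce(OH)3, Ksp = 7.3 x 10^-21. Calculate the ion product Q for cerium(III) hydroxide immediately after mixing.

Q ≈ 2.4 x 10^-13

Total volume = 50.1 + 335 = 385.1 mL.
[Ce^3+] = 5.8 x 10^-3 × (50.1/385.1) = 7.55 x 10^-4 M
[OH^-] = 7.9 × 10^-4 × (335/385.1) = 6.87 × 10^-4 M
Ce(OH)3(s) <=> Ce^3+(aq) + 3 OH^-(aq), so Q = [Ce^3+][OH^-]^3
Q = (7.55 × 10^-4)(6.87 × 10^-4)^3 = 2.4 × 10^-13
Q > Ksp, so Ce(OH)3 will precipitate.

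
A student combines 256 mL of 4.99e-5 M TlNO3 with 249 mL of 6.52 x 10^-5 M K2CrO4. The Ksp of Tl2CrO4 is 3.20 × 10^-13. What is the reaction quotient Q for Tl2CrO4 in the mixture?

Total volume = 256 + 249 = 505 mL.
[Tl^+] = 4.99 × 10^-5 × (256/505) = 2.530 × 10^-5 M
[CrO4^2-] = 6.52 × 10^-5 × (249/505) = 3.215 × 10^-5 M
Tl2CrO4(s) ⇌ 2 Tl^+ + CrO4^2-, so Q = [Tl^+]^2[CrO4^2-]
Q = (2.530 × 10^-5)^2(3.215 × 10^-5) = 2.06 × 10^-14
Q < Ksp, so no precipitate of Tl2CrO4 forms.

Q = 2.06 × 10^-14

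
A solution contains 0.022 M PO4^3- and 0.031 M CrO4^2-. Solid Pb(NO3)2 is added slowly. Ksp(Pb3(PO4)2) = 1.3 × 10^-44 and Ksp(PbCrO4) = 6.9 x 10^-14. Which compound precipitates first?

Pb3(PO4)2

Precipitation of each salt starts when its ion product equals its Ksp.
For Pb3(PO4)2: 1.3 × 10^-44 = (0.022)^2 × [Pb^2+]^3  ⇒  [Pb^2+] = 3.0 x 10^-14 M.
For PbCrO4: 6.9 x 10^-14 = 0.031 × [Pb^2+]  ⇒  [Pb^2+] = 2.2 x 10^-12 M.
The salt with the lower threshold [Pb^2+] precipitates first: Pb3(PO4)2.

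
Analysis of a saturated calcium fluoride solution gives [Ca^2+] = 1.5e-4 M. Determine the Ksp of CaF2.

CaF2(s) ⇌ Ca^2+(aq) + 2 F^-(aq)
Stoichiometry gives [F^-] = (2/1)[Ca^2+] = 3.00 × 10^-4 M.
Ksp = [Ca^2+][F^-]^2
Ksp = 1.5 × 10^-4 × (3.00 x 10^-4)^2 = 1.4 × 10^-11

1.4e-11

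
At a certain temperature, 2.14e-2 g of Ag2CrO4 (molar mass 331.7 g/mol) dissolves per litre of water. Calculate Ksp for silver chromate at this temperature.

Molar solubility s = (2.14 x 10^-2 g/L) / (331.7 g/mol) = 6.452 × 10^-5 M.
Ag2CrO4(s) ⇌ 2 Ag^+(aq) + CrO4^2-(aq)
With molar solubility s: [Ag^+] = 2s, [CrO4^2-] = s.
Ksp = [Ag^+]^2[CrO4^2-]
Ksp = (2s)^2s = 4s^3
With s = 6.452 x 10^-5: Ksp = 1.07 × 10^-12

1.07 × 10^-12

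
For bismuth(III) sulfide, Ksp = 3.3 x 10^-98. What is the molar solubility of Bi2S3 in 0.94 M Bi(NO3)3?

Bi2S3(s) <=> 2 Bi^3+(aq) + 3 S^2-(aq)
Ksp = [Bi^3+]^2[S^2-]^3
Let s be the molar solubility in this solution. [Bi^3+] = 0.94 + 2s ≈ 0.94, [S^2-] = 3s (common-ion effect: Bi^3+ is already 0.94 M).
Ksp ≈ (0.94)^2 × (3s)^3
s = 1.1 x 10^-33 M
Check: 2s = 2.2 x 10^-33 ≪ 0.94, so the approximation is valid.

1.1 × 10^-33 M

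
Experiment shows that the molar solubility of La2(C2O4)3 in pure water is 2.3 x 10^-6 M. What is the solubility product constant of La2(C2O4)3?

Ksp = 7.0 × 10^-27

La2(C2O4)3(s) <=> 2 La^3+ + 3 C2O4^2-
For each mole of La2(C2O4)3 that dissolves: [La^3+] = 2s, [C2O4^2-] = 3s.
Ksp = [La^3+]^2[C2O4^2-]^3
Ksp = (2s)^2(3s)^3 = 108s^5
With s = 2.3 × 10^-6: Ksp = 7.0 × 10^-27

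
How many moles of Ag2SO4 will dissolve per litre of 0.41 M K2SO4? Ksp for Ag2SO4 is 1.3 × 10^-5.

Ag2SO4(s) ⇌ 2 Ag^+ + SO4^2-
Ksp = [Ag^+]^2[SO4^2-]
Let s be the molar solubility in this solution. [Ag^+] = 2s, [SO4^2-] = 0.41 + s ≈ 0.41 (Ksp is small, so little additional dissolves).
Ksp ≈ (2s)^2 × 0.41
s = 2.8 x 10^-3 M
Check: s = 2.8 × 10^-3 ≪ 0.41, so the approximation is valid.

2.8 x 10^-3 M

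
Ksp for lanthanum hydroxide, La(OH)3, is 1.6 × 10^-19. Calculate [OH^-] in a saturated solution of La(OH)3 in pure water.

[OH^-] ≈ 2.6 x 10^-5 M

La(OH)3(s) <=> La^3+(aq) + 3 OH^-(aq)
Ksp = [La^3+][OH^-]^3
With molar solubility s: [La^3+] = s, [OH^-] = 3s.
So Ksp = s × (3s)^3 = 27s^4
s^4 = 1.6 × 10^-19 / 27, so s = 8.77 × 10^-6 M
[OH^-] = 3s = 2.6 × 10^-5 M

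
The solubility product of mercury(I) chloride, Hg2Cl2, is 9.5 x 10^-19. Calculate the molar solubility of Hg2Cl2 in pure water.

Hg2Cl2(s) <=> Hg2^2+ + 2 Cl^-
Ksp = [Hg2^2+][Cl^-]^2
If s mol/L of Hg2Cl2 dissolves, [Hg2^2+] = s and [Cl^-] = 2s.
So Ksp = s × (2s)^2 = 4s^3
s = (9.5 x 10^-19 / 4)^(1/3) = 6.2 × 10^-7 M

s = 6.2e-7 M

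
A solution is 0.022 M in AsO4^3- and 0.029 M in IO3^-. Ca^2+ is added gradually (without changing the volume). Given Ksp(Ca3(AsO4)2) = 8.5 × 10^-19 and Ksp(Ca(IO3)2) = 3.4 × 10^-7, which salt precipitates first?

Precipitation of each salt starts when its ion product equals its Ksp.
For Ca3(AsO4)2: 8.5 × 10^-19 = (0.022)^2 × [Ca^2+]^3  ⇒  [Ca^2+] = 1.2 × 10^-5 M.
For Ca(IO3)2: 3.4 × 10^-7 = (0.029)^2 × [Ca^2+]  ⇒  [Ca^2+] = 4.0 × 10^-4 M.
The salt with the lower threshold [Ca^2+] precipitates first: Ca3(AsO4)2.

Ca3(AsO4)2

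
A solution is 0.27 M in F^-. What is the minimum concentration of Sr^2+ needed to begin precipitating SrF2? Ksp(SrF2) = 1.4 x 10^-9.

SrF2(s) ⇌ Sr^2+(aq) + 2 F^-(aq)
Ksp = [Sr^2+][F^-]^2
Precipitation begins when Q = Ksp. With [F^-] = 0.27 M:
1.4 x 10^-9 = (0.27)^2 × [Sr^2+]
[Sr^2+] = (1.4 x 10^-9 / 7.29 x 10^-2) = 1.9 × 10^-8 M

[Sr^2+] = 1.9 x 10^-8 M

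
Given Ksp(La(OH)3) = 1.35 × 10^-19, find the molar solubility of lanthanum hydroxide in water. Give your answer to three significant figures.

La(OH)3(s) ⇌ La^3+(aq) + 3 OH^-(aq)
Ksp = [La^3+][OH^-]^3
Let s = molar solubility. Then [La^3+] = s and [OH^-] = 3s.
So Ksp = s × (3s)^3 = 27s^4
Solving, s = (1.35 × 10^-19/27)^(1/4) = 8.41 x 10^-6 M

s = 8.41e-6 M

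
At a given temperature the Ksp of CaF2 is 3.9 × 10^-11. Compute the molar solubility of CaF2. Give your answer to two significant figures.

CaF2(s) ⇌ Ca^2+ + 2 F^-
Ksp = [Ca^2+][F^-]^2
If s mol/L of CaF2 dissolves, [Ca^2+] = s and [F^-] = 2s.
Substituting: Ksp = s(2s)^2 = 4s^3
Solving, s = (3.9 × 10^-11/4)^(1/3) = 2.1 × 10^-4 M

s = 2.1 × 10^-4 M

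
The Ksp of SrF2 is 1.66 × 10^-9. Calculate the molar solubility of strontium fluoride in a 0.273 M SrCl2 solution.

s ≈ 3.90 × 10^-5 M

SrF2(s) <=> Sr^2+(aq) + 2 F^-(aq)
Ksp = [Sr^2+][F^-]^2
Let s = moles of SrF2 that dissolve per litre. [Sr^2+] = 0.273 + s ≈ 0.273, [F^-] = 2s (Ksp is small, so little additional dissolves).
Ksp ≈ 0.273 × (2s)^2
s = 3.90 x 10^-5 M
Check: s = 3.9 × 10^-5 ≪ 0.273, so the approximation is valid.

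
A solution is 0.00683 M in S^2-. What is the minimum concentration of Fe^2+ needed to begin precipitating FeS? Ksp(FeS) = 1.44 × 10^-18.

FeS(s) <=> Fe^2+(aq) + S^2-(aq)
Ksp = [Fe^2+][S^2-]
Precipitation begins when Q = Ksp. With [S^2-] = 0.00683 M:
1.44 × 10^-18 = (0.00683) × [Fe^2+]
[Fe^2+] = (1.44 × 10^-18 / 6.83 × 10^-3) = 2.11 × 10^-16 M

[Fe^2+] ≈ 2.11 x 10^-16 M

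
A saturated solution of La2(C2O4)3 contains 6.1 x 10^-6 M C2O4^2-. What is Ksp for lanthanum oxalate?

La2(C2O4)3(s) ⇌ 2 La^3+(aq) + 3 C2O4^2-(aq)
Stoichiometry gives [La^3+] = (2/3)[C2O4^2-] = 4.07 x 10^-6 M.
Ksp = [La^3+]^2[C2O4^2-]^3
Ksp = (4.07 × 10^-6)^2 × (6.1 × 10^-6)^3 = 3.8 × 10^-27

Ksp = 3.8e-27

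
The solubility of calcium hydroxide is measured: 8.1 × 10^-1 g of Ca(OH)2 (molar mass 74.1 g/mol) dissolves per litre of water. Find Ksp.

5.2 × 10^-6

Molar solubility s = (8.1 x 10^-1 g/L) / (74.1 g/mol) = 1.09 × 10^-2 M.
Ca(OH)2(s) ⇌ Ca^2+(aq) + 2 OH^-(aq)
Let s = molar solubility. Then [Ca^2+] = s and [OH^-] = 2s.
Ksp = [Ca^2+][OH^-]^2
Substituting: Ksp = s(2s)^2 = 4s^3
With s = 1.09 x 10^-2: Ksp = 5.2 × 10^-6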